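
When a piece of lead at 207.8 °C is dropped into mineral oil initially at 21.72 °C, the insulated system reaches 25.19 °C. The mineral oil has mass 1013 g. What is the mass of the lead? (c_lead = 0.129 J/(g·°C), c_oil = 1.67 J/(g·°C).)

m ≈ 249 g

|Q_lead| = |Q_oil|:
m·0.129·(207.8 − 25.19) = 1013·1.67·(25.19 − 21.72)
23.56 m = 5870.2  ⇒  m ≈ 249.2 g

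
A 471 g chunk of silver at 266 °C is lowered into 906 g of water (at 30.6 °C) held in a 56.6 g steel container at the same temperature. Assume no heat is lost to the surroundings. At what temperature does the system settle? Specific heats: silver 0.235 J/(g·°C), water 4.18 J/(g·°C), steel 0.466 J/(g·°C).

T_f ≈ 37.2 °C

Net heat exchanged in the isolated system is zero:
471*0.235*(T − 266) + 906*4.18*(T − 30.6) + 56.6*0.466*(T − 30.6) = 0
3924.1 T = 146134
T ≈ 37.24 °C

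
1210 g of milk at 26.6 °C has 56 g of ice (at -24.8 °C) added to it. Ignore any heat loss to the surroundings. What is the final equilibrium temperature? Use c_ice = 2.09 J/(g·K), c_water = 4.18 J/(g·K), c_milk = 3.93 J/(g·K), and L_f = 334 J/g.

Conservation of energy gives ΣQ = 0:
warm ice to 0 °C: 56×2.09×(0 − (-24.8)) = 2902.6
  latent heat to melt: 56×334 = 18704
  warm the meltwater: 234.08 T
  milk cools: 1210×3.93×(T − 26.6) = 4755.3(T − 26.6)
4989.4 T = 126491 − 21607 = 104884
T ≈ 21.02 °C (positive, so assuming full melt was valid).

T_f ≈ 21.0 °C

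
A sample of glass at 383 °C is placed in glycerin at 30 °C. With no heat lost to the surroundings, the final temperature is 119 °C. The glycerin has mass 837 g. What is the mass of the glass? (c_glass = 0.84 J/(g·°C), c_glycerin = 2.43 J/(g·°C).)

m ≈ 816 g

Taking heat into each body as positive, Σ m c ΔT = 0:
m×0.84×(119 − 383) + 837×2.43×(119 − 30) = 0
-221.76 m = -181018
m = -181018/-221.76 ≈ 816.3 g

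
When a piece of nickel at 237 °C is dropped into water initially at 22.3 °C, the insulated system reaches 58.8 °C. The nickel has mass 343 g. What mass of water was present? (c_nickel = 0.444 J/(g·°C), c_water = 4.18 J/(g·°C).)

|Q_nickel| = |Q_water|:
343·0.444·(237 − 58.8) = m·4.18·(58.8 − 22.3)
152.57 m = 27138  ⇒  m ≈ 177.9 g

m ≈ 178 g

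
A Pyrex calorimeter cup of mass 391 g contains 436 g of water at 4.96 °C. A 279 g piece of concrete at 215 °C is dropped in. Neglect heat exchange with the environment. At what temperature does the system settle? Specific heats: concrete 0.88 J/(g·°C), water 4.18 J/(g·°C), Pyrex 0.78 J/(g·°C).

Heat gained plus heat lost sum to zero:
279×0.88×(T − 215) + 436×4.18×(T − 4.96) + 391×0.78×(T − 4.96) = 0
(245.52 + 1822.5 + 304.98) T = 245.52×215 + 1822.5×4.96 + 304.98×4.96
T = 63339/2373 ≈ 26.69 °C

T_f ≈ 26.7 °C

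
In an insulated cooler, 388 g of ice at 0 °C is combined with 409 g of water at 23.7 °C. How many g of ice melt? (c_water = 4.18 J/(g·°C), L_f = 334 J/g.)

Cooling the water to 0 °C releases 409×4.18×23.7 = 40518 J.
To melt every bit of ice: 388×334 = 129592 J.
That's not enough to melt it all — equilibrium is at 0 °C with ice remaining.
Mass melted = 40518/334 ≈ 121.3 g.

m_melted ≈ 121 g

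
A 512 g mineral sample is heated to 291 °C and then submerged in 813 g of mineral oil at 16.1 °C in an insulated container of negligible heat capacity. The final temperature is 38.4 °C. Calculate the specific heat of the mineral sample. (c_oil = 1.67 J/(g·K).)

c ≈ 0.234 J/(g·K)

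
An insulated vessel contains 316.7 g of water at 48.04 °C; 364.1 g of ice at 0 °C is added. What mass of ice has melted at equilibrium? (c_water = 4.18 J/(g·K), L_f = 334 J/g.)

Water can give up m c ΔT = 316.7×4.18×48.04 = 63596 J before reaching 0 °C.
Melting all 364.1 g of ice would need 364.1×334 = 121609 J.
Since 63596 < 121609 J, not all the ice melts; equilibrium is at 0 °C.
m_melted×334 = 63596  ⇒  m_melted ≈ 190.4 g.

m_melted ≈ 190 g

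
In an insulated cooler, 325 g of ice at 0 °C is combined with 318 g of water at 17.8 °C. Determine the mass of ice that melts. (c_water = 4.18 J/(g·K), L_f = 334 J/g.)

m_melted ≈ 70.8 g

Water can give up m c ΔT = 318·4.18·17.8 = 23660 J before reaching 0 °C.
To melt every bit of ice: 325·334 = 108550 J.
23660 J < 108550 J, so only part of the ice melts and the system sits at 0 °C.
m_melted·334 = 23660  ⇒  m_melted ≈ 70.84 g.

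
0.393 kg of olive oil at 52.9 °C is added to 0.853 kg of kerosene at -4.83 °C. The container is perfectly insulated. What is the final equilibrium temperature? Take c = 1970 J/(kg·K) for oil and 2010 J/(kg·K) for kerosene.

T_f ≈ 13.1 °C

Conservation of energy gives ΣQ = 0:
0.393*1970*(T − 52.9) + 0.853*2010*(T − (-4.83)) = 0
774.21(T − 52.9) + 1714.5(T − (-4.83)) = 0
(774.21 + 1714.5) T = 774.21*52.9 + 1714.5*(-4.83)
T = 32675/2488.7 ≈ 13.13 °C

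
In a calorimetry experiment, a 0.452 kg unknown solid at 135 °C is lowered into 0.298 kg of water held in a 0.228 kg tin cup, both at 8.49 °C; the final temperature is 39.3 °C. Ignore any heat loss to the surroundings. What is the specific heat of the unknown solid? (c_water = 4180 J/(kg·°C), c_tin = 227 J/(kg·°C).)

c ≈ 924 J/(kg·°C)

Setting the total heat transfer to zero:
0.452×c×(39.3 − 135) + 0.298×4180×(39.3 − 8.49) + 0.228×227×(39.3 − 8.49) = 0
-43.26 c = -39973
c = -39973/-43.26 ≈ 924.1 J/(kg·°C)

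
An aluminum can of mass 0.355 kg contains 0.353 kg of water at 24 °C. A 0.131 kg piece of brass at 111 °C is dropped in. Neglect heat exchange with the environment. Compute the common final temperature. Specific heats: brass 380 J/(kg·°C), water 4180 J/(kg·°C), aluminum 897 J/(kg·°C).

Heat gained plus heat lost sum to zero:
0.131*380*(T − 111) + 0.353*4180*(T − 24) + 0.355*897*(T − 24) = 0
49.78(T − 111) + 1475.5(T − 24) + 318.44(T − 24) = 0
(49.78 + 1475.5 + 318.44) T = 49.78*111 + 1475.5*24 + 318.44*24
T = 48581/1843.8 ≈ 26.35 °C

T_f ≈ 26.3 °C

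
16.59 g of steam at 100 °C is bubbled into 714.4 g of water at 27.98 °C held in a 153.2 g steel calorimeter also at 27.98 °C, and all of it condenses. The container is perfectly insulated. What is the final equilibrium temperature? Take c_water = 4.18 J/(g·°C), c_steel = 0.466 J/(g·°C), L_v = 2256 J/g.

T_f ≈ 41.5 °C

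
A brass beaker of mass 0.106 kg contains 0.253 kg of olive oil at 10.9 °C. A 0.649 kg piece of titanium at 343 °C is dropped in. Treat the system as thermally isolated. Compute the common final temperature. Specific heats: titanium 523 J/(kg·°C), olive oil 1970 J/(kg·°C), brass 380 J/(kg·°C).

T_f is the heat-capacity-weighted average of the initial temperatures:
T_f = (339.43*343 + 498.41*10.9 + 40.28*10.9) / (339.43 + 498.41 + 40.28)
    = 122295 / 878.12 ≈ 139.27 °C

T_f ≈ 139.3 °C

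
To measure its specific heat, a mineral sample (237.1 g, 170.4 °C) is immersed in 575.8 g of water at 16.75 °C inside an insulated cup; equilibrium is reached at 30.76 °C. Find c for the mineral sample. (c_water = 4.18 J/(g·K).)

c ≈ 1.02 J/(g·K)

m_s c (T_s − T_f) = m_water c_water (T_f − T_0):
237.1×c×(170.4 − 30.76) = 575.8×4.18×(30.76 − 16.75)
33109 c = 33720  ⇒  c ≈ 1.018 J/(g·K)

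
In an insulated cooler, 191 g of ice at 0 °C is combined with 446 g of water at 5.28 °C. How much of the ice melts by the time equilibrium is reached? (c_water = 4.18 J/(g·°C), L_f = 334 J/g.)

m_melted ≈ 29.5 g

Cooling the water to 0 °C releases 446·4.18·5.28 = 9843.4 J.
To melt every bit of ice: 191·334 = 63794 J.
9843.4 J < 63794 J, so only part of the ice melts and the system sits at 0 °C.
m_melted·334 = 9843.4  ⇒  m_melted ≈ 29.47 g.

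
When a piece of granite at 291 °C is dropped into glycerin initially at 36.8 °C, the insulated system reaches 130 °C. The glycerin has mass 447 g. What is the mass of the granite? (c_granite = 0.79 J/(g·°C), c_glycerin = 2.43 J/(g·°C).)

m ≈ 796 g

Heat lost by the granite = heat gained by the glycerin:
m·0.79·(291 − 130) = 447·2.43·(130 − 36.8)
127.19 m = 101235  ⇒  m ≈ 795.9 g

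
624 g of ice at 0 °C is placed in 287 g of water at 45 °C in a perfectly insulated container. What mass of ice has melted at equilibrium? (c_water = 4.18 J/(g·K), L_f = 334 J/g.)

Heat available from the water dropping to 0 °C: 287×4.18×45 = 53985 J.
To melt every bit of ice: 624×334 = 208416 J.
53985 J < 208416 J, so only part of the ice melts and the system sits at 0 °C.
Mass melted = 53985/334 ≈ 161.6 g.

m_melted ≈ 162 g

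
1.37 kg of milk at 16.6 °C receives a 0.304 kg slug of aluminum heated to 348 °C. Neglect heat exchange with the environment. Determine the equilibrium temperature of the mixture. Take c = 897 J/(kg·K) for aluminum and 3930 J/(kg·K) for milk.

T_f ≈ 32.6 °C

T_f is the heat-capacity-weighted average of the initial temperatures:
T_f = (272.69·348 + 5384.1·16.6) / (272.69 + 5384.1)
    = 184271 / 5656.8 ≈ 32.58 °C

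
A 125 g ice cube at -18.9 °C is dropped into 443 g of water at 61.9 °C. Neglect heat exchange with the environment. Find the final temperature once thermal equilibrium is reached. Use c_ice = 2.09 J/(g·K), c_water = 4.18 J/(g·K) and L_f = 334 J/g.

T_f ≈ 28.6 °C

Net heat exchanged in the isolated system is zero:
warm ice to 0 °C: 125·2.09·(0 − (-18.9)) = 4937.6
  fusion: m_ice L_f = 125·334 = 41750
  warm the meltwater: 522.5 T
  water: 1851.7(T − 61.9)
2374.2 T = 114623 − 46688 = 67935
T ≈ 28.61 °C (positive, so assuming full melt was valid).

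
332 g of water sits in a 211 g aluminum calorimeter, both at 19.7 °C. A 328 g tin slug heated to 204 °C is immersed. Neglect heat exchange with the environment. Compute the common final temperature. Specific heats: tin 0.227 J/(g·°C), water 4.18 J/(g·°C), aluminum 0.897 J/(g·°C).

Conservation of energy gives ΣQ = 0:
328×0.227×(T − 204) + 332×4.18×(T − 19.7) + 211×0.897×(T − 19.7) = 0
74.46(T − 204) + 1387.8(T − 19.7) + 189.27(T − 19.7) = 0
(74.46 + 1387.8 + 189.27) T = 74.46×204 + 1387.8×19.7 + 189.27×19.7
T ≈ 28.01 °C

T_f ≈ 28.0 °C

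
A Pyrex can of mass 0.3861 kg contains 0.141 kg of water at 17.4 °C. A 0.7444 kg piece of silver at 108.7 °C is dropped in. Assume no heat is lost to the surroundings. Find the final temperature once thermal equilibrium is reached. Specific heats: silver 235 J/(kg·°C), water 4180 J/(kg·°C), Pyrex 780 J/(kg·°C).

T_f ≈ 32.4 °C

T_f = Σ m_i c_i T_i / Σ m_i c_i:
T_f = (174.93×108.7 + 589.38×17.4 + 301.16×17.4) / (174.93 + 589.38 + 301.16)
    = 34511 / 1065.5 ≈ 32.39 °C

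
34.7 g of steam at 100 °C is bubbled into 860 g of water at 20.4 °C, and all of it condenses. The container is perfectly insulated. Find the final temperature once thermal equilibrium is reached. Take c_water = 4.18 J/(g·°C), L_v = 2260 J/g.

T_f ≈ 44.5 °C

Sum of m c ΔT and latent-heat terms is zero:
condense steam: −34.7·2260 = −78422; condensate cools 100→T: 34.7·4.18·(T − 100) = 145.05(T − 100); original water: 3594.8(T − 20.4)
3739.8 T = 78422 + 14505 + 73334 = 166261
T ≈ 44.46 °C, under the boiling point, so the assumption holds.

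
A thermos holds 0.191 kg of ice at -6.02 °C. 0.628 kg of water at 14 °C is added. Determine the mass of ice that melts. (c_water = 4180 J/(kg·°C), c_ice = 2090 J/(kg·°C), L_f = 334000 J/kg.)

m_melted ≈ 0.103 kg

Heat available from the water dropping to 0 °C: 0.628×4180×14 = 36751 J.
Of that, 0.191×2090×6.02 = 2403.1 J goes to bring the ice to 0 °C, leaving 34347 J.
Fully melting the ice requires m_ice L_f = 0.191×334000 = 63794 J.
Since 34347 < 63794 J, not all the ice melts; equilibrium is at 0 °C.
Mass melted = 34347/334000 ≈ 0.1028 kg.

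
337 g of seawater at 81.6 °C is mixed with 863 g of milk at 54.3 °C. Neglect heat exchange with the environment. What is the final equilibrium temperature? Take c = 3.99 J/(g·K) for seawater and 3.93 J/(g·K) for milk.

T_f ≈ 62.1 °C

Heat gained plus heat lost sum to zero:
337×3.99×(T − 81.6) + 863×3.93×(T − 54.3) = 0
4736.2 T = 293885
T = 293885/4736.2 ≈ 62.05 °C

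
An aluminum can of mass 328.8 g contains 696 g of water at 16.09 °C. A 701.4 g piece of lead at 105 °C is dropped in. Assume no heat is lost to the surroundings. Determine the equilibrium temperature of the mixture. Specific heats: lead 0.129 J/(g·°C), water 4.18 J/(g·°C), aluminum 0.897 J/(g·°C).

T_f ≈ 18.5 °C

With ΣQ=0 the equilibrium temperature is the m·c-weighted mean:
T_f = (90.48×105 + 2909.3×16.09 + 294.93×16.09) / (90.48 + 2909.3 + 294.93)
    = 61056 / 3294.7 ≈ 18.53 °C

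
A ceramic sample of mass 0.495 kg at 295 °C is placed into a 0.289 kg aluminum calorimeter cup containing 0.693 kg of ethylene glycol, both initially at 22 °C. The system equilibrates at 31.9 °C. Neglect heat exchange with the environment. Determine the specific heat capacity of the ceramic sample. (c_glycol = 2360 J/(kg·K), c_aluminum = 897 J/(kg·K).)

c ≈ 144 J/(kg·K)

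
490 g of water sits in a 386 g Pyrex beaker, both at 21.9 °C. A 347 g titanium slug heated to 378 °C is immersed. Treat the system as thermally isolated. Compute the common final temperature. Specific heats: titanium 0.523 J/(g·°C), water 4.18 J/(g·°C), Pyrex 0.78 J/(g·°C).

T_f ≈ 47.4 °C

Heat gained plus heat lost sum to zero:
347×0.523×(T − 378) + 490×4.18×(T − 21.9) + 386×0.78×(T − 21.9) = 0
181.48(T − 378) + 2048.2(T − 21.9) + 301.08(T − 21.9) = 0
2530.8 T = 120049
T = 120049/2530.8 ≈ 47.44 °C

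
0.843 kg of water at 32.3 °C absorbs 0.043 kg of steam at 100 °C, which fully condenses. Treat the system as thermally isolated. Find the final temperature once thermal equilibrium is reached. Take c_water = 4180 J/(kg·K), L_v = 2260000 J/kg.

Net heat exchanged in the isolated system is zero:
steam→water at 100 °C releases m L_v = 0.043×2260000 = 97180; condensate cools 100→T: 0.043×4180×(T − 100) = 179.74(T − 100); water warms: 0.843×4180×(T − 32.3) = 3523.7(T − 32.3)
3703.5 T = 97180 + 17974 + 113817 = 228971
T ≈ 61.83 °C — below 100 °C, confirming all the steam condensed.

T_f ≈ 61.8 °C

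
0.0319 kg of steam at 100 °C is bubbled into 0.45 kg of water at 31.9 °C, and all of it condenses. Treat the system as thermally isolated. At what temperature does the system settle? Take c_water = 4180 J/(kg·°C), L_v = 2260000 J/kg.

Setting the total heat transfer to zero:
condense steam: −0.0319×2260000 = −72094
  condensate cools 100→T: 0.0319×4180×(T − 100) = 133.34(T − 100)
  water warms: 0.45×4180×(T − 31.9) = 1881(T − 31.9)
2014.3 T = 72094 + 13334 + 60004 = 145432
T ≈ 72.20 °C (< 100 °C, so full condensation is consistent).

T_f ≈ 72.2 °C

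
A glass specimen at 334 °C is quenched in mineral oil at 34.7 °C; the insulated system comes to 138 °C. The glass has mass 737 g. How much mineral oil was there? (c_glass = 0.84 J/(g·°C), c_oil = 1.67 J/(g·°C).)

m ≈ 703 g

Conservation of energy gives ΣQ = 0:
737×0.84×(138 − 334) + m×1.67×(138 − 34.7) = 0
172.51 m = 121340
m = 121340/172.51 ≈ 703.4 g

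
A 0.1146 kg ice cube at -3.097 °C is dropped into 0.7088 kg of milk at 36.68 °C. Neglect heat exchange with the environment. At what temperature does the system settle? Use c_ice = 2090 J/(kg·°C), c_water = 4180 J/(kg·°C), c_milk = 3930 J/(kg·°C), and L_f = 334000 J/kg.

T_f ≈ 19.3 °C

Let T be the final temperature. ΣQ_i = 0:
ice -3.097→0 °C: 0.1146·2090·3.097 = 741.77
  fusion: m_ice L_f = 0.1146·334000 = 38276
  warm the meltwater: 479.03 T
  milk cools: 0.7088·3930·(T − 36.68) = 2785.6(T − 36.68)
3264.6 T = 102175 − 39018 = 63157
T ≈ 19.35 °C — above 0 °C, consistent with complete melting.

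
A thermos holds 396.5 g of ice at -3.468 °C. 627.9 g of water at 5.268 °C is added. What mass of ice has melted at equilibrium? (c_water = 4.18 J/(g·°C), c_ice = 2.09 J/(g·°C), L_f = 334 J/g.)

m_melted ≈ 32.8 g

Water can give up m c ΔT = 627.9·4.18·5.268 = 13827 J before reaching 0 °C.
Of that, 396.5·2.09·3.468 = 2873.9 J goes to bring the ice to 0 °C, leaving 10953 J.
Melting all 396.5 g of ice would need 396.5·334 = 132431 J.
10953 J < 132431 J, so only part of the ice melts and the system sits at 0 °C.
m_melted·334 = 10953  ⇒  m_melted ≈ 32.79 g.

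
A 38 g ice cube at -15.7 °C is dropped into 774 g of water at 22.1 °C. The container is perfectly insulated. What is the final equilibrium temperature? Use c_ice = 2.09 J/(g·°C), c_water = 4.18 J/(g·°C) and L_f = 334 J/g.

Energy conservation, ΣQ = 0:
ice -15.7→0 °C: 38·2.09·15.7 = 1246.9; latent heat to melt: 38·334 = 12692; meltwater 0→T: 38·4.18·T = 158.84 T; water cools: 774·4.18·(T − 22.1) = 3235.3(T − 22.1)
3394.2 T = 71501 − 13939 = 57562
T ≈ 16.96 °C. Since T > 0 °C, the all-ice-melts assumption holds.

T_f ≈ 17.0 °C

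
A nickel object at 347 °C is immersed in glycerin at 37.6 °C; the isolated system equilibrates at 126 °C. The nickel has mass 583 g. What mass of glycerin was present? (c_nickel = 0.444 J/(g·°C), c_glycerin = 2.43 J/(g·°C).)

m ≈ 266 g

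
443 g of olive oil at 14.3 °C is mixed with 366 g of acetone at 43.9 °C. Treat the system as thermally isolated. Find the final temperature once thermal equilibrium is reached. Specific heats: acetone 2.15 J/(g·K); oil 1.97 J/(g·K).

With ΣQ=0 the equilibrium temperature is the m·c-weighted mean:
T_f = (786.9×43.9 + 872.71×14.3) / (786.9 + 872.71)
    = 47025 / 1659.6 ≈ 28.33 °C

T_f ≈ 28.3 °C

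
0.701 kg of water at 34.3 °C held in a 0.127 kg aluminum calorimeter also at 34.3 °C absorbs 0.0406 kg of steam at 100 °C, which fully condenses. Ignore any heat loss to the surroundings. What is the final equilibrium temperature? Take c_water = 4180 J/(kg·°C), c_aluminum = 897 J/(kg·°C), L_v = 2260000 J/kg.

T_f ≈ 66.3 °C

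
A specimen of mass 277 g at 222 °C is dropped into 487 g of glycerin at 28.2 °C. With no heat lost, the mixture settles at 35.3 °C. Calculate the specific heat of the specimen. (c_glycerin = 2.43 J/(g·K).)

Heat lost by the specimen = heat gained by the glycerin:
277×c×(222 − 35.3) = 487×2.43×(35.3 − 28.2)
51716 c = 8402.2  ⇒  c ≈ 0.1625 J/(g·K)

c ≈ 0.162 J/(g·K)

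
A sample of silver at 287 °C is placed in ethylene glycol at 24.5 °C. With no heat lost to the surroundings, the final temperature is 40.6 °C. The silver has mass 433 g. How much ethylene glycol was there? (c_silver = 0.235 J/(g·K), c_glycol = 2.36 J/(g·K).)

m ≈ 660 g

Conservation of energy gives ΣQ = 0:
433·0.235·(40.6 − 287) + m·2.36·(40.6 − 24.5) = 0
38 m = 25072
m = 25072/38 ≈ 659.9 g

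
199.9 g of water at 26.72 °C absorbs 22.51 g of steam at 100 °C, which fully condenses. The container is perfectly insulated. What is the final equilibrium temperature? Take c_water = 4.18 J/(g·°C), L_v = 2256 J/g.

Heat gained plus heat lost sum to zero:
condense steam: −22.51·2256 = −50783
  condensate cools 100→T: 22.51·4.18·(T − 100) = 94.09(T − 100)
  original water: 835.58(T − 26.72)
929.67 T = 50783 + 9409.2 + 22327 = 82518
T ≈ 88.76 °C (< 100 °C, so full condensation is consistent).

T_f ≈ 88.8 °C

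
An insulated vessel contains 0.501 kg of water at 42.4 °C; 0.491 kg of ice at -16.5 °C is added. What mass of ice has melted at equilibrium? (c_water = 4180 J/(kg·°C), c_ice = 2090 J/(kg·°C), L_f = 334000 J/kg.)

Cooling the water to 0 °C releases 0.501·4180·42.4 = 88793 J.
Of that, 0.491·2090·16.5 = 16932 J goes to bring the ice to 0 °C, leaving 71861 J.
To melt every bit of ice: 0.491·334000 = 163994 J.
71861 J < 163994 J, so only part of the ice melts and the system sits at 0 °C.
m_melted·334000 = 71861  ⇒  m_melted ≈ 0.2152 kg.

m_melted ≈ 0.215 kg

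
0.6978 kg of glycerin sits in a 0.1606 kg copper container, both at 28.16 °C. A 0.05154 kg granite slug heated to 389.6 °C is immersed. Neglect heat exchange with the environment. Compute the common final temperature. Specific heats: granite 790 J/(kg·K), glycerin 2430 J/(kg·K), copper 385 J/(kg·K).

T_f ≈ 36.3 °C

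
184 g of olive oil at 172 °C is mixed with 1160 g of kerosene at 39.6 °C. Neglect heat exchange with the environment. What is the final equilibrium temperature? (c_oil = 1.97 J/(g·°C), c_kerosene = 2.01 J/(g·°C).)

T_f ≈ 57.4 °C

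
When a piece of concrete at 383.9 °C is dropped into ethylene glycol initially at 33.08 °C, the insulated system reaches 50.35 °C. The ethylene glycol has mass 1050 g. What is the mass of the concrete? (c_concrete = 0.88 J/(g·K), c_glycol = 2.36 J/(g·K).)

m ≈ 146 g

Heat gained plus heat lost sum to zero:
m×0.88×(50.35 − 383.9) + 1050×2.36×(50.35 − 33.08) = 0
-293.52 m = -42795
m = -42795/-293.52 ≈ 145.8 g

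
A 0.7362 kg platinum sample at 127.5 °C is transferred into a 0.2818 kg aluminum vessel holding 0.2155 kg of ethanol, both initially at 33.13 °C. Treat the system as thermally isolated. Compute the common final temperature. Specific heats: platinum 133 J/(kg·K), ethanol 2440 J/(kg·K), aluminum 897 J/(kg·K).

Setting the total heat transfer to zero:
0.7362·133·(T − 127.5) + 0.2155·2440·(T − 33.13) + 0.2818·897·(T − 33.13) = 0
(97.91 + 525.82 + 252.77) T = 97.91·127.5 + 525.82·33.13 + 252.77·33.13
T ≈ 43.67 °C

T_f ≈ 43.7 °C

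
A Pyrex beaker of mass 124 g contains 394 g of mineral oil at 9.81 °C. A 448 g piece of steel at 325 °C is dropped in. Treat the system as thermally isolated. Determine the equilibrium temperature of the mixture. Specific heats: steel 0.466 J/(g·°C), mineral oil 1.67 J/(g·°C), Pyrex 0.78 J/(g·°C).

T_f ≈ 78.1 °C

Setting the total heat transfer to zero:
448*0.466*(T − 325) + 394*1.67*(T − 9.81) + 124*0.78*(T − 9.81) = 0
(208.77 + 657.98 + 96.72) T = 208.77*325 + 657.98*9.81 + 96.72*9.81
T = 75253 / 963.47 = 78.1 °C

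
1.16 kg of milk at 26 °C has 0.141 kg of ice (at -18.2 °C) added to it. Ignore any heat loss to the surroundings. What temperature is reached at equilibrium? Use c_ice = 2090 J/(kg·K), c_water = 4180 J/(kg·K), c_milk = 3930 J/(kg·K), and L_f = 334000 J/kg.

Energy balance with sensible and latent terms:
ice -18.2→0 °C: 0.141×2090×18.2 = 5363.4
  melt ice: 0.141×334000 = 47094
  meltwater 0→T: 0.141×4180×T = 589.38 T
  milk: 4558.8(T − 26)
5148.2 T = 118529 − 52457 = 66071
T ≈ 12.83 °C (positive, so assuming full melt was valid).

T_f ≈ 12.8 °C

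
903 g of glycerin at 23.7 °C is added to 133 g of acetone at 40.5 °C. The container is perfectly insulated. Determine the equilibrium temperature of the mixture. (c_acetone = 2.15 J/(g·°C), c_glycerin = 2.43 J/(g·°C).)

T_f ≈ 25.6 °C

T_f is the heat-capacity-weighted average of the initial temperatures:
T_f = (285.95×40.5 + 2194.3×23.7) / (285.95 + 2194.3)
    = 63586 / 2480.2 ≈ 25.64 °C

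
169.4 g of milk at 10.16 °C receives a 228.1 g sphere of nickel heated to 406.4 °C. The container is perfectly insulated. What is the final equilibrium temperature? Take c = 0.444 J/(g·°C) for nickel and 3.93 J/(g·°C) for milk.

T_f ≈ 62.5 °C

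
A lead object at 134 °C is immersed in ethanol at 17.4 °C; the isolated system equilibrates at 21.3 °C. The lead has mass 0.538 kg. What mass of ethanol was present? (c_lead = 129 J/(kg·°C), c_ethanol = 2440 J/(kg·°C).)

Conservation of energy gives ΣQ = 0:
0.538·129·(21.3 − 134) + m·2440·(21.3 − 17.4) = 0
9516 m = 7821.6
m = 7821.6/9516 ≈ 0.8219 kg

m ≈ 0.822 kg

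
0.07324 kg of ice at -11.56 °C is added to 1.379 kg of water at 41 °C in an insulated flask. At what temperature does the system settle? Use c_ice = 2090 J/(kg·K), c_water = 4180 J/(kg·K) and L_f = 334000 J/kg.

Taking heat into each body as positive, Σ m c ΔT = 0:
ice -11.56→0 °C: 0.07324·2090·11.56 = 1769.5; melt ice: 0.07324·334000 = 24462; meltwater 0→T: 0.07324·4180·T = 306.14 T; water: 5764.2(T − 41)
6070.4 T = 236333 − 26232 = 210101
T ≈ 34.61 °C (positive, so assuming full melt was valid).

T_f ≈ 34.6 °C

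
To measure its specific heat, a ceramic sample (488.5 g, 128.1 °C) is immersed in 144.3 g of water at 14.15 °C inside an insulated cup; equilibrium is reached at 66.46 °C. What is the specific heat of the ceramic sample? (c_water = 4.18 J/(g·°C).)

Setting the total heat transfer to zero:
488.5·c·(66.46 − 128.1) + 144.3·4.18·(66.46 − 14.15) = 0
-30111 c = -31552
c = -31552/-30111 ≈ 1.048 J/(g·°C)

c ≈ 1.05 J/(g·°C)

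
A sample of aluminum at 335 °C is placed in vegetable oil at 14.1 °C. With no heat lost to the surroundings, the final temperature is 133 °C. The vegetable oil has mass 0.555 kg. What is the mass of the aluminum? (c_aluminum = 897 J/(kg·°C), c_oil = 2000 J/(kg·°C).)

m ≈ 0.728 kg

|Q_aluminum| = |Q_oil|:
m·897·(335 − 133) = 0.555·2000·(133 − 14.1)
181194 m = 131979  ⇒  m ≈ 0.7284 kg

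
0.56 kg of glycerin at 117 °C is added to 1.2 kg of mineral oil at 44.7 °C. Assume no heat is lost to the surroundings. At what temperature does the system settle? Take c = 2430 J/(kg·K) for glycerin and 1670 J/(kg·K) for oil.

T_f ≈ 73.9 °C

|Q_glycerin| = |Q_oil|:
0.56×2430×(117 − T) = 1.2×1670×(T − 44.7)
1360.8(117 − T) = 2004(T − 44.7)
3364.8 T = 248792  ⇒  T ≈ 73.94 °C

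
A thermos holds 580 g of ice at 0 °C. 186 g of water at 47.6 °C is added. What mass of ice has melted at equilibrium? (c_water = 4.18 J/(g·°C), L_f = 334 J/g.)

Water can give up m c ΔT = 186·4.18·47.6 = 37008 J before reaching 0 °C.
Fully melting the ice requires m_ice L_f = 580·334 = 193720 J.
37008 J < 193720 J, so only part of the ice melts and the system sits at 0 °C.
m_melt = 37008 / L_f = 110.8 g.

m_melted ≈ 111 g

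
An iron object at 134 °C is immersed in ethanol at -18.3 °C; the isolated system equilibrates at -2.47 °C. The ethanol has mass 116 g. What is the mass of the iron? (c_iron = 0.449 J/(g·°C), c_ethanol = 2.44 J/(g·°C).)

m ≈ 73.1 g

Let T be the final temperature. ΣQ_i = 0:
m×0.449×(-2.47 − 134) + 116×2.44×(-2.47 − (-18.3)) = 0
-61.28 m = -4480.5
m = -4480.5/-61.28 ≈ 73.12 g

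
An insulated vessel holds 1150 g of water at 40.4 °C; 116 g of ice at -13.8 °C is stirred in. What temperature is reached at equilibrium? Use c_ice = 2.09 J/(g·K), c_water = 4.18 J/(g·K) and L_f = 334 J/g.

Sum of m c ΔT and latent-heat terms is zero:
warm ice to 0 °C: 116×2.09×(0 − (-13.8)) = 3345.7
  melt ice: 116×334 = 38744
  meltwater 0→T: 116×4.18×T = 484.88 T
  water cools: 1150×4.18×(T − 40.4) = 4807(T − 40.4)
5291.9 T = 194203 − 42090 = 152113
T ≈ 28.74 °C — above 0 °C, consistent with complete melting.

T_f ≈ 28.7 °C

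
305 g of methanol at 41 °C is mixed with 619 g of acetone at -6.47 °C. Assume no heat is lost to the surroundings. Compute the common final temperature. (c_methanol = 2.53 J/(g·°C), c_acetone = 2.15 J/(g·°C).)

T_f ≈ 11.0 °C

|Q_methanol| = |Q_acetone|:
305*2.53*(41 − T) = 619*2.15*(T − (-6.47))
771.65(41 − T) = 1330.8(T − (-6.47))
2102.5 T = 23027  ⇒  T ≈ 10.95 °C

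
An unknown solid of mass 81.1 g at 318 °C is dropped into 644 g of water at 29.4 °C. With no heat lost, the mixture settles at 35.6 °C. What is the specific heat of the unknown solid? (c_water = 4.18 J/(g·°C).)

c ≈ 0.729 J/(g·°C)

Conservation of energy gives ΣQ = 0:
81.1·c·(35.6 − 318) + 644·4.18·(35.6 − 29.4) = 0
-22903 c = -16690
c = -16690/-22903 ≈ 0.7287 J/(g·°C)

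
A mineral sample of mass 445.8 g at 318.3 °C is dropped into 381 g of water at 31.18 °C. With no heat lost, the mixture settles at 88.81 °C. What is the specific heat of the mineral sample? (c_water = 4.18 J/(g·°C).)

c ≈ 0.897 J/(g·°C)

Taking heat into each body as positive, Σ m c ΔT = 0:
445.8×c×(88.81 − 318.3) + 381×4.18×(88.81 − 31.18) = 0
-102307 c = -91780
c = -91780/-102307 ≈ 0.8971 J/(g·°C)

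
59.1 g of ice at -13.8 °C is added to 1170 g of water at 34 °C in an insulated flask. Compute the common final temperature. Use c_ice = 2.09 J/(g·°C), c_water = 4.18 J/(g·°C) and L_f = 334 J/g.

T_f ≈ 28.2 °C

Taking heat into each body as positive, Σ m c ΔT = 0:
ice -13.8→0 °C: 59.1·2.09·13.8 = 1704.6; fusion: m_ice L_f = 59.1·334 = 19739; meltwater 0→T: 59.1·4.18·T = 247.04 T; water cools: 1170·4.18·(T − 34) = 4890.6(T − 34)
5137.6 T = 166280 − 21444 = 144836
T ≈ 28.19 °C (positive, so assuming full melt was valid).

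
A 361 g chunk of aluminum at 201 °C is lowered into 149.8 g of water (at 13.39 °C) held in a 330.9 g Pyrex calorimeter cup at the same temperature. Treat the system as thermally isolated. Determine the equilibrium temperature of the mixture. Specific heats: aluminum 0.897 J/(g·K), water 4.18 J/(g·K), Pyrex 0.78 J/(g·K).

T_f = Σ m_i c_i T_i / Σ m_i c_i:
T_f = (323.82×201 + 626.16×13.39 + 258.1×13.39) / (323.82 + 626.16 + 258.1)
    = 76928 / 1208.1 ≈ 63.68 °C

T_f ≈ 63.7 °C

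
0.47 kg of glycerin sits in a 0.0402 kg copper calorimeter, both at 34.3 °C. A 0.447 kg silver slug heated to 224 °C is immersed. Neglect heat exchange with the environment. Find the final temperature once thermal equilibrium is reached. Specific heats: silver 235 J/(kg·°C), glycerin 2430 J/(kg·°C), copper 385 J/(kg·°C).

T_f ≈ 50.1 °C

Let T be the final temperature. ΣQ_i = 0:
0.447×235×(T − 224) + 0.47×2430×(T − 34.3) + 0.0402×385×(T − 34.3) = 0
105.05(T − 224) + 1142.1(T − 34.3) + 15.48(T − 34.3) = 0
(105.05 + 1142.1 + 15.48) T = 105.05×224 + 1142.1×34.3 + 15.48×34.3
T = 63235/1262.6 ≈ 50.08 °C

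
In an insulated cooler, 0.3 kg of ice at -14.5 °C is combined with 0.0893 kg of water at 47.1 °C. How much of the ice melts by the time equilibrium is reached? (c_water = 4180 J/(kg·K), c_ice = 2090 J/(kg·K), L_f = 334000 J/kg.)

m_melted ≈ 0.0254 kg

Water can give up m c ΔT = 0.0893·4180·47.1 = 17581 J before reaching 0 °C.
Of that, 0.3·2090·14.5 = 9091.5 J goes to bring the ice to 0 °C, leaving 8489.7 J.
To melt every bit of ice: 0.3·334000 = 100200 J.
Since 8489.7 < 100200 J, not all the ice melts; equilibrium is at 0 °C.
m_melt = 8489.7 / L_f = 0.02542 kg.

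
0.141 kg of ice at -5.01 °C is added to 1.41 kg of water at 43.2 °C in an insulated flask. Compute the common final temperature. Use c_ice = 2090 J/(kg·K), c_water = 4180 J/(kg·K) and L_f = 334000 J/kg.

T_f ≈ 31.8 °C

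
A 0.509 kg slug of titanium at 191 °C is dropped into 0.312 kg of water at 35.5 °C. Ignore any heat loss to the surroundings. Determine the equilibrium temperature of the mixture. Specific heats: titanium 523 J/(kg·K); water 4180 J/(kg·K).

T_f ≈ 61.9 °C

Net heat exchanged in the isolated system is zero:
0.509*523*(T − 191) + 0.312*4180*(T − 35.5) = 0
1570.4 T = 97143
T = 97143 / 1570.4 = 61.9 °C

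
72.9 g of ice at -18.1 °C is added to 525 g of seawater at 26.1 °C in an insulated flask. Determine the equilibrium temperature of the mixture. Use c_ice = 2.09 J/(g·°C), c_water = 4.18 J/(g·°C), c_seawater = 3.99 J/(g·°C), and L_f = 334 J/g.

T_f ≈ 11.5 °C

Net heat exchanged in the isolated system is zero:
ice -18.1→0 °C: 72.9·2.09·18.1 = 2757.7; melt ice: 72.9·334 = 24349; warm the meltwater: 304.72 T; seawater: 2094.8(T − 26.1)
2399.5 T = 54673 − 27106 = 27567
T ≈ 11.49 °C. Since T > 0 °C, the all-ice-melts assumption holds.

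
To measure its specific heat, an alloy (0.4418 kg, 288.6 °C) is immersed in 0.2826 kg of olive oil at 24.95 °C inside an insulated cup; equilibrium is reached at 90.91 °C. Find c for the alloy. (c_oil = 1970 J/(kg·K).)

c ≈ 420 J/(kg·K)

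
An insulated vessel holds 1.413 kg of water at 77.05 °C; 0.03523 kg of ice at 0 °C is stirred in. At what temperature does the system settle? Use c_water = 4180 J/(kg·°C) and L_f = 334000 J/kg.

Taking heat into each body as positive, Σ m c ΔT = 0:
melt ice: 0.03523×334000 = 11767
  warm the meltwater: 147.26 T
  water cools: 1.413×4180×(T − 77.05) = 5906.3(T − 77.05)
6053.6 T = 455083 − 11767 = 443317
T ≈ 73.23 °C (positive, so assuming full melt was valid).

T_f ≈ 73.2 °C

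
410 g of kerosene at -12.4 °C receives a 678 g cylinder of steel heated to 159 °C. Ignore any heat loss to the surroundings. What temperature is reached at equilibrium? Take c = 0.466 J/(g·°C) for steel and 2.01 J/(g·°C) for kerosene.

T_f ≈ 35.1 °C

Conservation of energy gives ΣQ = 0:
678*0.466*(T − 159) + 410*2.01*(T − (-12.4)) = 0
(315.95 + 824.1) T = 315.95*159 + 824.1*(-12.4)
T = 40017/1140 ≈ 35.10 °C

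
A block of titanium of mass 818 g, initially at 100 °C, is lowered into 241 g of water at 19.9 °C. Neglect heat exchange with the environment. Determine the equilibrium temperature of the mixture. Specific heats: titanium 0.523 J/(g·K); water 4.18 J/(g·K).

With ΣQ=0 the equilibrium temperature is the m·c-weighted mean:
T_f = (427.81×100 + 1007.4×19.9) / (427.81 + 1007.4)
    = 62828 / 1435.2 ≈ 43.78 °C

T_f ≈ 43.8 °C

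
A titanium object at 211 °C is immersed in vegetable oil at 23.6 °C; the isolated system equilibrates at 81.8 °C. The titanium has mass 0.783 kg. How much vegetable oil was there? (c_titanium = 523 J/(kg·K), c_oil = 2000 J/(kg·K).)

Setting the total heat transfer to zero:
0.783×523×(81.8 − 211) + m×2000×(81.8 − 23.6) = 0
116400 m = 52909
m = 52909/116400 ≈ 0.4545 kg

m ≈ 0.455 kg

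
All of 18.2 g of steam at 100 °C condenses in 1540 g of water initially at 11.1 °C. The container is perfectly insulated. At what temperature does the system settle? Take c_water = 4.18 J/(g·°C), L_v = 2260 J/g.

T_f ≈ 18.5 °C

Sum of m c ΔT and latent-heat terms is zero:
steam→water at 100 °C releases m L_v = 18.2×2260 = 41132
  condensate cools 100→T: 18.2×4.18×(T − 100) = 76.08(T − 100)
  water warms: 1540×4.18×(T − 11.1) = 6437.2(T − 11.1)
6513.3 T = 41132 + 7607.6 + 71453 = 120193
T ≈ 18.45 °C, under the boiling point, so the assumption holds.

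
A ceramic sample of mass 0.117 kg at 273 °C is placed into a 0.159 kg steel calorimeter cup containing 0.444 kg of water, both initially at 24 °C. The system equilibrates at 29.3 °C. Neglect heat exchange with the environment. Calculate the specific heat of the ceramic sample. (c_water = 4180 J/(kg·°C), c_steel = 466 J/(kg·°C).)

c ≈ 359 J/(kg·°C)

Net heat exchanged in the isolated system is zero:
0.117·c·(29.3 − 273) + 0.444·4180·(29.3 − 24) + 0.159·466·(29.3 − 24) = 0
-28.51 c = -10229
c = -10229/-28.51 ≈ 358.8 J/(kg·°C)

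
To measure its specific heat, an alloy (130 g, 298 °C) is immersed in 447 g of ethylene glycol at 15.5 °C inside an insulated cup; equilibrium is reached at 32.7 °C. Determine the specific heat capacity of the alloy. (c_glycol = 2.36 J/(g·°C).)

c ≈ 0.526 J/(g·°C)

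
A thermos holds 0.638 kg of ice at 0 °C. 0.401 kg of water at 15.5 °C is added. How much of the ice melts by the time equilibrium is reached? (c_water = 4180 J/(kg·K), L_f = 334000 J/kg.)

Water can give up m c ΔT = 0.401×4180×15.5 = 25981 J before reaching 0 °C.
Fully melting the ice requires m_ice L_f = 0.638×334000 = 213092 J.
Since 25981 < 213092 J, not all the ice melts; equilibrium is at 0 °C.
m_melt = 25981 / L_f = 0.07779 kg.

m_melted ≈ 0.0778 kg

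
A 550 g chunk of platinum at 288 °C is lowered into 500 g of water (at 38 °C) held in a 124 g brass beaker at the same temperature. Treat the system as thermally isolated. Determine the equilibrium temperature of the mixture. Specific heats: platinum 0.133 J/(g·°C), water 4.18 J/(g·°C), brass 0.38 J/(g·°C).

Taking heat into each body as positive, Σ m c ΔT = 0:
550×0.133×(T − 288) + 500×4.18×(T − 38) + 124×0.38×(T − 38) = 0
73.15(T − 288) + 2090(T − 38) + 47.12(T − 38) = 0
(73.15 + 2090 + 47.12) T = 73.15×288 + 2090×38 + 47.12×38
T = 102278/2210.3 ≈ 46.27 °C

T_f ≈ 46.3 °C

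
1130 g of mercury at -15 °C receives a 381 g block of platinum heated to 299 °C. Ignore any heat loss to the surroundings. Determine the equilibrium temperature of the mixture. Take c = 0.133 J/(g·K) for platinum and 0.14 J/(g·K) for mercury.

|Q_platinum| = |Q_mercury|:
381·0.133·(299 − T) = 1130·0.14·(T − (-15))
50.67(299 − T) = 158.2(T − (-15))
208.87 T = 12778  ⇒  T ≈ 61.18 °C

T_f ≈ 61.2 °C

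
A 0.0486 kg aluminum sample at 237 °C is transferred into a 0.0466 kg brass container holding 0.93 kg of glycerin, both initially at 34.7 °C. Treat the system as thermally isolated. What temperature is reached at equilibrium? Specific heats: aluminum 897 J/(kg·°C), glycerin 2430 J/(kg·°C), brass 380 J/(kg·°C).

T_f ≈ 38.5 °C

Conservation of energy gives ΣQ = 0:
0.0486*897*(T − 237) + 0.93*2430*(T − 34.7) + 0.0466*380*(T − 34.7) = 0
43.59(T − 237) + 2259.9(T − 34.7) + 17.71(T − 34.7) = 0
2321.2 T = 89365
T = 89365 / 2321.2 = 38.5 °C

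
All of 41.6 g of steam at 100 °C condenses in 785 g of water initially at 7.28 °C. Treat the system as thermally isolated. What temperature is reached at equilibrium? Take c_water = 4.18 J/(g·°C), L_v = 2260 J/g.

Net heat exchanged in the isolated system is zero:
steam→water at 100 °C releases m L_v = 41.6·2260 = 94016
  condensate cools 100→T: 41.6·4.18·(T − 100) = 173.89(T − 100)
  water warms: 785·4.18·(T − 7.28) = 3281.3(T − 7.28)
3455.2 T = 94016 + 17389 + 23888 = 135293
T ≈ 39.16 °C, under the boiling point, so the assumption holds.

T_f ≈ 39.2 °C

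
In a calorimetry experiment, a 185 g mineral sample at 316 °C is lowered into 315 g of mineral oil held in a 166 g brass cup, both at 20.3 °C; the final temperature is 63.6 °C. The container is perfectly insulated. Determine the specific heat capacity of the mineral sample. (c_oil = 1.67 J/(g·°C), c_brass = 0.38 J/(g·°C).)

Heat gained plus heat lost sum to zero:
185×c×(63.6 − 316) + 315×1.67×(63.6 − 20.3) + 166×0.38×(63.6 − 20.3) = 0
-46694 c = -25509
c = -25509/-46694 ≈ 0.5463 J/(g·°C)

c ≈ 0.546 J/(g·°C)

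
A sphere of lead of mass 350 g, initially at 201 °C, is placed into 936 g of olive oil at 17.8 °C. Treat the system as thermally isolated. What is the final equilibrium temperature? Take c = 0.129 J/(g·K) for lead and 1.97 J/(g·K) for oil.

T_f ≈ 22.2 °C

Let T be the final temperature. ΣQ_i = 0:
350×0.129×(T − 201) + 936×1.97×(T − 17.8) = 0
45.15(T − 201) + 1843.9(T − 17.8) = 0
(45.15 + 1843.9) T = 45.15×201 + 1843.9×17.8
T = 41897 / 1889.1 = 22.2 °C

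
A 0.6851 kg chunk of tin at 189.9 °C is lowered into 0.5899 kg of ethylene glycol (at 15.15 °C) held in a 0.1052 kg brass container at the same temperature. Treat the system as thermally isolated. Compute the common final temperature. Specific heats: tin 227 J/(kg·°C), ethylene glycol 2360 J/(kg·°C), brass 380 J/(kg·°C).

T_f ≈ 32.3 °C

Let T be the final temperature. ΣQ_i = 0:
0.6851×227×(T − 189.9) + 0.5899×2360×(T − 15.15) + 0.1052×380×(T − 15.15) = 0
1587.7 T = 51230
T = 51230/1587.7 ≈ 32.27 °C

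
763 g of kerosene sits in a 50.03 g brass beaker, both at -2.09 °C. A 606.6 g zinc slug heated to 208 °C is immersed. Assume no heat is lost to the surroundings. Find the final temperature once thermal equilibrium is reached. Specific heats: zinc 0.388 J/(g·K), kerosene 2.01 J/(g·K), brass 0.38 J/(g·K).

T_f ≈ 25.6 °C

Setting the total heat transfer to zero:
606.6·0.388·(T − 208) + 763·2.01·(T − (-2.09)) + 50.03·0.38·(T − (-2.09)) = 0
235.36(T − 208) + 1533.6(T − (-2.09)) + 19.01(T − (-2.09)) = 0
(235.36 + 1533.6 + 19.01) T = 235.36·208 + 1533.6·(-2.09) + 19.01·(-2.09)
T = 45710/1788 ≈ 25.56 °C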